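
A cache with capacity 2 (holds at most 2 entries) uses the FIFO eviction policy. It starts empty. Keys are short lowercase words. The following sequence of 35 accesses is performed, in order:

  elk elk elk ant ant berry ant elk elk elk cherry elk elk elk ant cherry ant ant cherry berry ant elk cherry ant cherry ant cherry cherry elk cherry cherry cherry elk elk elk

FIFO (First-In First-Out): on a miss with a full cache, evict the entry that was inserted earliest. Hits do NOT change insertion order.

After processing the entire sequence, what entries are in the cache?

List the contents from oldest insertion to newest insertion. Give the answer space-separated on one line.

Answer: elk cherry

Derivation:
FIFO simulation (capacity=2):
  1. access elk: MISS. Cache (old->new): [elk]
  2. access elk: HIT. Cache (old->new): [elk]
  3. access elk: HIT. Cache (old->new): [elk]
  4. access ant: MISS. Cache (old->new): [elk ant]
  5. access ant: HIT. Cache (old->new): [elk ant]
  6. access berry: MISS, evict elk. Cache (old->new): [ant berry]
  7. access ant: HIT. Cache (old->new): [ant berry]
  8. access elk: MISS, evict ant. Cache (old->new): [berry elk]
  9. access elk: HIT. Cache (old->new): [berry elk]
  10. access elk: HIT. Cache (old->new): [berry elk]
  11. access cherry: MISS, evict berry. Cache (old->new): [elk cherry]
  12. access elk: HIT. Cache (old->new): [elk cherry]
  13. access elk: HIT. Cache (old->new): [elk cherry]
  14. access elk: HIT. Cache (old->new): [elk cherry]
  15. access ant: MISS, evict elk. Cache (old->new): [cherry ant]
  16. access cherry: HIT. Cache (old->new): [cherry ant]
  17. access ant: HIT. Cache (old->new): [cherry ant]
  18. access ant: HIT. Cache (old->new): [cherry ant]
  19. access cherry: HIT. Cache (old->new): [cherry ant]
  20. access berry: MISS, evict cherry. Cache (old->new): [ant berry]
  21. access ant: HIT. Cache (old->new): [ant berry]
  22. access elk: MISS, evict ant. Cache (old->new): [berry elk]
  23. access cherry: MISS, evict berry. Cache (old->new): [elk cherry]
  24. access ant: MISS, evict elk. Cache (old->new): [cherry ant]
  25. access cherry: HIT. Cache (old->new): [cherry ant]
  26. access ant: HIT. Cache (old->new): [cherry ant]
  27. access cherry: HIT. Cache (old->new): [cherry ant]
  28. access cherry: HIT. Cache (old->new): [cherry ant]
  29. access elk: MISS, evict cherry. Cache (old->new): [ant elk]
  30. access cherry: MISS, evict ant. Cache (old->new): [elk cherry]
  31. access cherry: HIT. Cache (old->new): [elk cherry]
  32. access cherry: HIT. Cache (old->new): [elk cherry]
  33. access elk: HIT. Cache (old->new): [elk cherry]
  34. access elk: HIT. Cache (old->new): [elk cherry]
  35. access elk: HIT. Cache (old->new): [elk cherry]
Total: 23 hits, 12 misses, 10 evictions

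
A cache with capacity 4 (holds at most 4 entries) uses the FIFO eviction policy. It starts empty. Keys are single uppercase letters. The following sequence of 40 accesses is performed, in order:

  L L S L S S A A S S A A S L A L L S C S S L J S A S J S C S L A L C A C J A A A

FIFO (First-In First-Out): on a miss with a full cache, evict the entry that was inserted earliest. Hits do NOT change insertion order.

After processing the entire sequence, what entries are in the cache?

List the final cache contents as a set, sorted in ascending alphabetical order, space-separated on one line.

Answer: A C J L

Derivation:
FIFO simulation (capacity=4):
  1. access L: MISS. Cache (old->new): [L]
  2. access L: HIT. Cache (old->new): [L]
  3. access S: MISS. Cache (old->new): [L S]
  4. access L: HIT. Cache (old->new): [L S]
  5. access S: HIT. Cache (old->new): [L S]
  6. access S: HIT. Cache (old->new): [L S]
  7. access A: MISS. Cache (old->new): [L S A]
  8. access A: HIT. Cache (old->new): [L S A]
  9. access S: HIT. Cache (old->new): [L S A]
  10. access S: HIT. Cache (old->new): [L S A]
  11. access A: HIT. Cache (old->new): [L S A]
  12. access A: HIT. Cache (old->new): [L S A]
  13. access S: HIT. Cache (old->new): [L S A]
  14. access L: HIT. Cache (old->new): [L S A]
  15. access A: HIT. Cache (old->new): [L S A]
  16. access L: HIT. Cache (old->new): [L S A]
  17. access L: HIT. Cache (old->new): [L S A]
  18. access S: HIT. Cache (old->new): [L S A]
  19. access C: MISS. Cache (old->new): [L S A C]
  20. access S: HIT. Cache (old->new): [L S A C]
  21. access S: HIT. Cache (old->new): [L S A C]
  22. access L: HIT. Cache (old->new): [L S A C]
  23. access J: MISS, evict L. Cache (old->new): [S A C J]
  24. access S: HIT. Cache (old->new): [S A C J]
  25. access A: HIT. Cache (old->new): [S A C J]
  26. access S: HIT. Cache (old->new): [S A C J]
  27. access J: HIT. Cache (old->new): [S A C J]
  28. access S: HIT. Cache (old->new): [S A C J]
  29. access C: HIT. Cache (old->new): [S A C J]
  30. access S: HIT. Cache (old->new): [S A C J]
  31. access L: MISS, evict S. Cache (old->new): [A C J L]
  32. access A: HIT. Cache (old->new): [A C J L]
  33. access L: HIT. Cache (old->new): [A C J L]
  34. access C: HIT. Cache (old->new): [A C J L]
  35. access A: HIT. Cache (old->new): [A C J L]
  36. access C: HIT. Cache (old->new): [A C J L]
  37. access J: HIT. Cache (old->new): [A C J L]
  38. access A: HIT. Cache (old->new): [A C J L]
  39. access A: HIT. Cache (old->new): [A C J L]
  40. access A: HIT. Cache (old->new): [A C J L]
Total: 34 hits, 6 misses, 2 evictions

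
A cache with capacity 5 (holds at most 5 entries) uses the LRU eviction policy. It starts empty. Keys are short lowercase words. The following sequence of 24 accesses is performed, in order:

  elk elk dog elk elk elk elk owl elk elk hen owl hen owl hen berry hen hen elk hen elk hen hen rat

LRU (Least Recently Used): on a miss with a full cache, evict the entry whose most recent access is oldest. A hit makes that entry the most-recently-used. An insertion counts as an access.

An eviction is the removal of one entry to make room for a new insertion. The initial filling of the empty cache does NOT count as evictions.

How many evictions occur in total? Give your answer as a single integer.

Answer: 1

Derivation:
LRU simulation (capacity=5):
  1. access elk: MISS. Cache (LRU->MRU): [elk]
  2. access elk: HIT. Cache (LRU->MRU): [elk]
  3. access dog: MISS. Cache (LRU->MRU): [elk dog]
  4. access elk: HIT. Cache (LRU->MRU): [dog elk]
  5. access elk: HIT. Cache (LRU->MRU): [dog elk]
  6. access elk: HIT. Cache (LRU->MRU): [dog elk]
  7. access elk: HIT. Cache (LRU->MRU): [dog elk]
  8. access owl: MISS. Cache (LRU->MRU): [dog elk owl]
  9. access elk: HIT. Cache (LRU->MRU): [dog owl elk]
  10. access elk: HIT. Cache (LRU->MRU): [dog owl elk]
  11. access hen: MISS. Cache (LRU->MRU): [dog owl elk hen]
  12. access owl: HIT. Cache (LRU->MRU): [dog elk hen owl]
  13. access hen: HIT. Cache (LRU->MRU): [dog elk owl hen]
  14. access owl: HIT. Cache (LRU->MRU): [dog elk hen owl]
  15. access hen: HIT. Cache (LRU->MRU): [dog elk owl hen]
  16. access berry: MISS. Cache (LRU->MRU): [dog elk owl hen berry]
  17. access hen: HIT. Cache (LRU->MRU): [dog elk owl berry hen]
  18. access hen: HIT. Cache (LRU->MRU): [dog elk owl berry hen]
  19. access elk: HIT. Cache (LRU->MRU): [dog owl berry hen elk]
  20. access hen: HIT. Cache (LRU->MRU): [dog owl berry elk hen]
  21. access elk: HIT. Cache (LRU->MRU): [dog owl berry hen elk]
  22. access hen: HIT. Cache (LRU->MRU): [dog owl berry elk hen]
  23. access hen: HIT. Cache (LRU->MRU): [dog owl berry elk hen]
  24. access rat: MISS, evict dog. Cache (LRU->MRU): [owl berry elk hen rat]
Total: 18 hits, 6 misses, 1 evictions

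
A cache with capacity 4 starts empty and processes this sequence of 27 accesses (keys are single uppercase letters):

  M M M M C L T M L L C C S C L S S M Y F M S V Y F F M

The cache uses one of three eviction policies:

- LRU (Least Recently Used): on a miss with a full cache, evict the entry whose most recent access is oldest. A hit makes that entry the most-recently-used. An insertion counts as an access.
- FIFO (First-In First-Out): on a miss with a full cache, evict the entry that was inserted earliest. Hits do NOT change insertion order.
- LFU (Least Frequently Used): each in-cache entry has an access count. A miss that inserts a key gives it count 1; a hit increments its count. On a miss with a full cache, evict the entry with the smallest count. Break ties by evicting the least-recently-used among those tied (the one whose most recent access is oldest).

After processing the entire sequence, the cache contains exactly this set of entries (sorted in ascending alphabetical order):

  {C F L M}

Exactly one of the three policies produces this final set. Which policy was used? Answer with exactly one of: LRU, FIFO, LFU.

Simulating under each policy and comparing final sets:
  LRU: final set = {F M V Y} -> differs
  FIFO: final set = {F M V Y} -> differs
  LFU: final set = {C F L M} -> MATCHES target
Only LFU produces the target set.

Answer: LFU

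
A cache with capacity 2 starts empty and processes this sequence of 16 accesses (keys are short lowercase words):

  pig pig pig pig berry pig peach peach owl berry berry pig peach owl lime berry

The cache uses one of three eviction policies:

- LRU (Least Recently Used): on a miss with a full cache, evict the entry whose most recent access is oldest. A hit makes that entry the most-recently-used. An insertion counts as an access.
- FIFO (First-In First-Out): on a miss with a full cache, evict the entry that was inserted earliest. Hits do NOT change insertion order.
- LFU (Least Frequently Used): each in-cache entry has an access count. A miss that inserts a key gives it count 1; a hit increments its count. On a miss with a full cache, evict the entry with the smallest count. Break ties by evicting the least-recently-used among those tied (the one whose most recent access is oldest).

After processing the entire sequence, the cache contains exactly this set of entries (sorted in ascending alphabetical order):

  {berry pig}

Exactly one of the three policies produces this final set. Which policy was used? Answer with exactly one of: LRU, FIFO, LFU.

Simulating under each policy and comparing final sets:
  LRU: final set = {berry lime} -> differs
  FIFO: final set = {berry lime} -> differs
  LFU: final set = {berry pig} -> MATCHES target
Only LFU produces the target set.

Answer: LFU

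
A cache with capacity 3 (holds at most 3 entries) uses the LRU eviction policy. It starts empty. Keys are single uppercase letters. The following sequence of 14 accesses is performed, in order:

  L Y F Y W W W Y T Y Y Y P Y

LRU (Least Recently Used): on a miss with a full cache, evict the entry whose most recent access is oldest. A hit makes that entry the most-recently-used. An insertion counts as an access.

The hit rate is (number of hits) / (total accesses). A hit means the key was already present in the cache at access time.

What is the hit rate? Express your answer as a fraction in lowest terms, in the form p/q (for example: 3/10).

Answer: 4/7

Derivation:
LRU simulation (capacity=3):
  1. access L: MISS. Cache (LRU->MRU): [L]
  2. access Y: MISS. Cache (LRU->MRU): [L Y]
  3. access F: MISS. Cache (LRU->MRU): [L Y F]
  4. access Y: HIT. Cache (LRU->MRU): [L F Y]
  5. access W: MISS, evict L. Cache (LRU->MRU): [F Y W]
  6. access W: HIT. Cache (LRU->MRU): [F Y W]
  7. access W: HIT. Cache (LRU->MRU): [F Y W]
  8. access Y: HIT. Cache (LRU->MRU): [F W Y]
  9. access T: MISS, evict F. Cache (LRU->MRU): [W Y T]
  10. access Y: HIT. Cache (LRU->MRU): [W T Y]
  11. access Y: HIT. Cache (LRU->MRU): [W T Y]
  12. access Y: HIT. Cache (LRU->MRU): [W T Y]
  13. access P: MISS, evict W. Cache (LRU->MRU): [T Y P]
  14. access Y: HIT. Cache (LRU->MRU): [T P Y]
Total: 8 hits, 6 misses, 3 evictions

Hit rate = 8/14 = 4/7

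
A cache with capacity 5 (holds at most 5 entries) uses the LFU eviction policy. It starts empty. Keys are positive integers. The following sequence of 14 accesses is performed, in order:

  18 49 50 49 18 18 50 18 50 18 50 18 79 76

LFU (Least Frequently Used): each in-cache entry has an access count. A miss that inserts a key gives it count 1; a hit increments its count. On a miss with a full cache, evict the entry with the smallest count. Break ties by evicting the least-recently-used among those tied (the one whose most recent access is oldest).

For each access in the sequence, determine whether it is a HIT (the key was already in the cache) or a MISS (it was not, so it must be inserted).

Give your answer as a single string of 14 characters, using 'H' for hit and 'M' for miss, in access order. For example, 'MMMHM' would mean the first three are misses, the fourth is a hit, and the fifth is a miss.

Answer: MMMHHHHHHHHHMM

Derivation:
LFU simulation (capacity=5):
  1. access 18: MISS. Cache: [18(c=1)]
  2. access 49: MISS. Cache: [18(c=1) 49(c=1)]
  3. access 50: MISS. Cache: [18(c=1) 49(c=1) 50(c=1)]
  4. access 49: HIT, count now 2. Cache: [18(c=1) 50(c=1) 49(c=2)]
  5. access 18: HIT, count now 2. Cache: [50(c=1) 49(c=2) 18(c=2)]
  6. access 18: HIT, count now 3. Cache: [50(c=1) 49(c=2) 18(c=3)]
  7. access 50: HIT, count now 2. Cache: [49(c=2) 50(c=2) 18(c=3)]
  8. access 18: HIT, count now 4. Cache: [49(c=2) 50(c=2) 18(c=4)]
  9. access 50: HIT, count now 3. Cache: [49(c=2) 50(c=3) 18(c=4)]
  10. access 18: HIT, count now 5. Cache: [49(c=2) 50(c=3) 18(c=5)]
  11. access 50: HIT, count now 4. Cache: [49(c=2) 50(c=4) 18(c=5)]
  12. access 18: HIT, count now 6. Cache: [49(c=2) 50(c=4) 18(c=6)]
  13. access 79: MISS. Cache: [79(c=1) 49(c=2) 50(c=4) 18(c=6)]
  14. access 76: MISS. Cache: [79(c=1) 76(c=1) 49(c=2) 50(c=4) 18(c=6)]
Total: 9 hits, 5 misses, 0 evictions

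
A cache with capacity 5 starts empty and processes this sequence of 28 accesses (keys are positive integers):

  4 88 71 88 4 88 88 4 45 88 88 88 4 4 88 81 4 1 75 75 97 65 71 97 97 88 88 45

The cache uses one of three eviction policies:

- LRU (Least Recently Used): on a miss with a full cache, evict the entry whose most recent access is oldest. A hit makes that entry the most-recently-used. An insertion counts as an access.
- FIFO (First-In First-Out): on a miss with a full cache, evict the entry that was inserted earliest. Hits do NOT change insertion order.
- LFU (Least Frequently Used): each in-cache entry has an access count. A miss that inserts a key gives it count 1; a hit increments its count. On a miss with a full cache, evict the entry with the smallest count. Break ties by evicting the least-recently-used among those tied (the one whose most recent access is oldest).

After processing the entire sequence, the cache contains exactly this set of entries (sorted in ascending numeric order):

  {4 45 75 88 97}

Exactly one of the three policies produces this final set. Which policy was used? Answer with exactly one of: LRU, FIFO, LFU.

Answer: LFU

Derivation:
Simulating under each policy and comparing final sets:
  LRU: final set = {45 65 71 88 97} -> differs
  FIFO: final set = {45 65 71 88 97} -> differs
  LFU: final set = {4 45 75 88 97} -> MATCHES target
Only LFU produces the target set.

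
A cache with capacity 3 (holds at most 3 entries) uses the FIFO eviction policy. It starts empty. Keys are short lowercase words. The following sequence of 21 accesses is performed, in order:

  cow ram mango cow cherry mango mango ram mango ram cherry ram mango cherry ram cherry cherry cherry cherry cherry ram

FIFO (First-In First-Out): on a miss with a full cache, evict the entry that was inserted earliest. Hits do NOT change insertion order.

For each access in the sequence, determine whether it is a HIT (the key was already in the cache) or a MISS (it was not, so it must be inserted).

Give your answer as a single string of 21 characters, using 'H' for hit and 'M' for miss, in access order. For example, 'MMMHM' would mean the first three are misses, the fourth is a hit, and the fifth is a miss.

FIFO simulation (capacity=3):
  1. access cow: MISS. Cache (old->new): [cow]
  2. access ram: MISS. Cache (old->new): [cow ram]
  3. access mango: MISS. Cache (old->new): [cow ram mango]
  4. access cow: HIT. Cache (old->new): [cow ram mango]
  5. access cherry: MISS, evict cow. Cache (old->new): [ram mango cherry]
  6. access mango: HIT. Cache (old->new): [ram mango cherry]
  7. access mango: HIT. Cache (old->new): [ram mango cherry]
  8. access ram: HIT. Cache (old->new): [ram mango cherry]
  9. access mango: HIT. Cache (old->new): [ram mango cherry]
  10. access ram: HIT. Cache (old->new): [ram mango cherry]
  11. access cherry: HIT. Cache (old->new): [ram mango cherry]
  12. access ram: HIT. Cache (old->new): [ram mango cherry]
  13. access mango: HIT. Cache (old->new): [ram mango cherry]
  14. access cherry: HIT. Cache (old->new): [ram mango cherry]
  15. access ram: HIT. Cache (old->new): [ram mango cherry]
  16. access cherry: HIT. Cache (old->new): [ram mango cherry]
  17. access cherry: HIT. Cache (old->new): [ram mango cherry]
  18. access cherry: HIT. Cache (old->new): [ram mango cherry]
  19. access cherry: HIT. Cache (old->new): [ram mango cherry]
  20. access cherry: HIT. Cache (old->new): [ram mango cherry]
  21. access ram: HIT. Cache (old->new): [ram mango cherry]
Total: 17 hits, 4 misses, 1 evictions

Answer: MMMHMHHHHHHHHHHHHHHHH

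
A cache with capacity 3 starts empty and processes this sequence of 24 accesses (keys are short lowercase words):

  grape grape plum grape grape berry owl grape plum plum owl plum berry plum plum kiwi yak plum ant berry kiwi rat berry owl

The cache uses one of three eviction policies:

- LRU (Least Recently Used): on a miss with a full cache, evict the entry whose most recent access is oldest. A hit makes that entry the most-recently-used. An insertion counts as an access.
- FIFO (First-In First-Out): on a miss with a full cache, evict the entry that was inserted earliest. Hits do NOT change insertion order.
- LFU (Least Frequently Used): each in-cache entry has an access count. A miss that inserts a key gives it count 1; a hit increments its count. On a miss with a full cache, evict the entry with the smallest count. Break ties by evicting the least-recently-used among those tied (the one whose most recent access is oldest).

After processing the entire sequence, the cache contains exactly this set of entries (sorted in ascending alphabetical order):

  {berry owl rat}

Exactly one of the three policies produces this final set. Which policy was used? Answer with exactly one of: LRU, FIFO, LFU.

Simulating under each policy and comparing final sets:
  LRU: final set = {berry owl rat} -> MATCHES target
  FIFO: final set = {kiwi owl rat} -> differs
  LFU: final set = {grape owl plum} -> differs
Only LRU produces the target set.

Answer: LRU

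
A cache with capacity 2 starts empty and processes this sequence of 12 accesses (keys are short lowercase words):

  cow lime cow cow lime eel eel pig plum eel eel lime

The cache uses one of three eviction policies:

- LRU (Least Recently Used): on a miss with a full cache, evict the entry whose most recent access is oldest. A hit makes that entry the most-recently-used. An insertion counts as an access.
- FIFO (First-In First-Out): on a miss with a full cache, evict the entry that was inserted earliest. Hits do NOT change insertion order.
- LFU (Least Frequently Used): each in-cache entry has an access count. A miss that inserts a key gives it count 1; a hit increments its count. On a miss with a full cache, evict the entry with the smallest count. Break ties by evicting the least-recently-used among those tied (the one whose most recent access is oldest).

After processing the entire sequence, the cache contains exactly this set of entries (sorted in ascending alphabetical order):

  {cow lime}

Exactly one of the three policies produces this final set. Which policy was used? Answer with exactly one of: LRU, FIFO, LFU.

Simulating under each policy and comparing final sets:
  LRU: final set = {eel lime} -> differs
  FIFO: final set = {eel lime} -> differs
  LFU: final set = {cow lime} -> MATCHES target
Only LFU produces the target set.

Answer: LFU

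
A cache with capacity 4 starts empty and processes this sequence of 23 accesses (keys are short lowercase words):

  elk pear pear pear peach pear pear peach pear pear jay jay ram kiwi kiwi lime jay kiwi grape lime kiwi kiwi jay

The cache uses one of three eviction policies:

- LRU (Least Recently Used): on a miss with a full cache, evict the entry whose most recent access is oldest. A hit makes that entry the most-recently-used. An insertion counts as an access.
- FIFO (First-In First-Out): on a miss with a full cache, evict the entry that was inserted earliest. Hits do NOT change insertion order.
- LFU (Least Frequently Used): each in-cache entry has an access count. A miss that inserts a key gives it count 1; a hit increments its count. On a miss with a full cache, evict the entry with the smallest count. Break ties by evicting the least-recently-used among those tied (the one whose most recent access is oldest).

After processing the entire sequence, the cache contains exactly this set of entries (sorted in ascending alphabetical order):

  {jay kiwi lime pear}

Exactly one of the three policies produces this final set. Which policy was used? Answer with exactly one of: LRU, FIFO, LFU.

Simulating under each policy and comparing final sets:
  LRU: final set = {grape jay kiwi lime} -> differs
  FIFO: final set = {grape jay kiwi lime} -> differs
  LFU: final set = {jay kiwi lime pear} -> MATCHES target
Only LFU produces the target set.

Answer: LFU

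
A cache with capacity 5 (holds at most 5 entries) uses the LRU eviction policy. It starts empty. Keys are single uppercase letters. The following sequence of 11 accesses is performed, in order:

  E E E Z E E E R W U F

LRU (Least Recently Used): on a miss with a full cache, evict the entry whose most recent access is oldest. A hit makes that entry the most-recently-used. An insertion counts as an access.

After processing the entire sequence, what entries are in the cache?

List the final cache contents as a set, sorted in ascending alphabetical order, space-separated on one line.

Answer: E F R U W

Derivation:
LRU simulation (capacity=5):
  1. access E: MISS. Cache (LRU->MRU): [E]
  2. access E: HIT. Cache (LRU->MRU): [E]
  3. access E: HIT. Cache (LRU->MRU): [E]
  4. access Z: MISS. Cache (LRU->MRU): [E Z]
  5. access E: HIT. Cache (LRU->MRU): [Z E]
  6. access E: HIT. Cache (LRU->MRU): [Z E]
  7. access E: HIT. Cache (LRU->MRU): [Z E]
  8. access R: MISS. Cache (LRU->MRU): [Z E R]
  9. access W: MISS. Cache (LRU->MRU): [Z E R W]
  10. access U: MISS. Cache (LRU->MRU): [Z E R W U]
  11. access F: MISS, evict Z. Cache (LRU->MRU): [E R W U F]
Total: 5 hits, 6 misses, 1 evictions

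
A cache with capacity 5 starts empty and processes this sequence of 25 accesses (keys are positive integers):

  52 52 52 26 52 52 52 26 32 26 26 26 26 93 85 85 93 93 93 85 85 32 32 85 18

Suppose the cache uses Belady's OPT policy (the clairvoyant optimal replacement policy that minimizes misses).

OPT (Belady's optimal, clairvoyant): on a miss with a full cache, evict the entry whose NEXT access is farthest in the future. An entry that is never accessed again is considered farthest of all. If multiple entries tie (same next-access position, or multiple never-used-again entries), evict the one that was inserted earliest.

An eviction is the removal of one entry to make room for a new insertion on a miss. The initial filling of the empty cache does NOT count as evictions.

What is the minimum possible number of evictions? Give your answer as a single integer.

Answer: 1

Derivation:
OPT (Belady) simulation (capacity=5):
  1. access 52: MISS. Cache: [52]
  2. access 52: HIT. Next use of 52: step 3. Cache: [52]
  3. access 52: HIT. Next use of 52: step 5. Cache: [52]
  4. access 26: MISS. Cache: [52 26]
  5. access 52: HIT. Next use of 52: step 6. Cache: [52 26]
  6. access 52: HIT. Next use of 52: step 7. Cache: [52 26]
  7. access 52: HIT. Next use of 52: never. Cache: [52 26]
  8. access 26: HIT. Next use of 26: step 10. Cache: [52 26]
  9. access 32: MISS. Cache: [52 26 32]
  10. access 26: HIT. Next use of 26: step 11. Cache: [52 26 32]
  11. access 26: HIT. Next use of 26: step 12. Cache: [52 26 32]
  12. access 26: HIT. Next use of 26: step 13. Cache: [52 26 32]
  13. access 26: HIT. Next use of 26: never. Cache: [52 26 32]
  14. access 93: MISS. Cache: [52 26 32 93]
  15. access 85: MISS. Cache: [52 26 32 93 85]
  16. access 85: HIT. Next use of 85: step 20. Cache: [52 26 32 93 85]
  17. access 93: HIT. Next use of 93: step 18. Cache: [52 26 32 93 85]
  18. access 93: HIT. Next use of 93: step 19. Cache: [52 26 32 93 85]
  19. access 93: HIT. Next use of 93: never. Cache: [52 26 32 93 85]
  20. access 85: HIT. Next use of 85: step 21. Cache: [52 26 32 93 85]
  21. access 85: HIT. Next use of 85: step 24. Cache: [52 26 32 93 85]
  22. access 32: HIT. Next use of 32: step 23. Cache: [52 26 32 93 85]
  23. access 32: HIT. Next use of 32: never. Cache: [52 26 32 93 85]
  24. access 85: HIT. Next use of 85: never. Cache: [52 26 32 93 85]
  25. access 18: MISS, evict 52 (next use: never). Cache: [26 32 93 85 18]
Total: 19 hits, 6 misses, 1 evictions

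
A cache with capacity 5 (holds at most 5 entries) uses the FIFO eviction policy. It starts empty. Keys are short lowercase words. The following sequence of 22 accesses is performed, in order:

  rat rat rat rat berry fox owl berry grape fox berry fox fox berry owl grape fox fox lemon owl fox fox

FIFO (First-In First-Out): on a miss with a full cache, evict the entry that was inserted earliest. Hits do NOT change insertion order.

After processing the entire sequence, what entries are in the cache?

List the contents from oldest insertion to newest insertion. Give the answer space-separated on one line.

Answer: berry fox owl grape lemon

Derivation:
FIFO simulation (capacity=5):
  1. access rat: MISS. Cache (old->new): [rat]
  2. access rat: HIT. Cache (old->new): [rat]
  3. access rat: HIT. Cache (old->new): [rat]
  4. access rat: HIT. Cache (old->new): [rat]
  5. access berry: MISS. Cache (old->new): [rat berry]
  6. access fox: MISS. Cache (old->new): [rat berry fox]
  7. access owl: MISS. Cache (old->new): [rat berry fox owl]
  8. access berry: HIT. Cache (old->new): [rat berry fox owl]
  9. access grape: MISS. Cache (old->new): [rat berry fox owl grape]
  10. access fox: HIT. Cache (old->new): [rat berry fox owl grape]
  11. access berry: HIT. Cache (old->new): [rat berry fox owl grape]
  12. access fox: HIT. Cache (old->new): [rat berry fox owl grape]
  13. access fox: HIT. Cache (old->new): [rat berry fox owl grape]
  14. access berry: HIT. Cache (old->new): [rat berry fox owl grape]
  15. access owl: HIT. Cache (old->new): [rat berry fox owl grape]
  16. access grape: HIT. Cache (old->new): [rat berry fox owl grape]
  17. access fox: HIT. Cache (old->new): [rat berry fox owl grape]
  18. access fox: HIT. Cache (old->new): [rat berry fox owl grape]
  19. access lemon: MISS, evict rat. Cache (old->new): [berry fox owl grape lemon]
  20. access owl: HIT. Cache (old->new): [berry fox owl grape lemon]
  21. access fox: HIT. Cache (old->new): [berry fox owl grape lemon]
  22. access fox: HIT. Cache (old->new): [berry fox owl grape lemon]
Total: 16 hits, 6 misses, 1 evictions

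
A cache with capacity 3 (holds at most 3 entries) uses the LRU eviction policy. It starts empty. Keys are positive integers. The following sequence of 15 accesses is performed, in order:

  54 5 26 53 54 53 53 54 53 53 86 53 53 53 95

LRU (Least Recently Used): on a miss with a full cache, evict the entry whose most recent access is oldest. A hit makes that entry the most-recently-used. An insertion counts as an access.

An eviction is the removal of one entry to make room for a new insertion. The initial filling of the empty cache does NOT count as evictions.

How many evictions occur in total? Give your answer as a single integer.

LRU simulation (capacity=3):
  1. access 54: MISS. Cache (LRU->MRU): [54]
  2. access 5: MISS. Cache (LRU->MRU): [54 5]
  3. access 26: MISS. Cache (LRU->MRU): [54 5 26]
  4. access 53: MISS, evict 54. Cache (LRU->MRU): [5 26 53]
  5. access 54: MISS, evict 5. Cache (LRU->MRU): [26 53 54]
  6. access 53: HIT. Cache (LRU->MRU): [26 54 53]
  7. access 53: HIT. Cache (LRU->MRU): [26 54 53]
  8. access 54: HIT. Cache (LRU->MRU): [26 53 54]
  9. access 53: HIT. Cache (LRU->MRU): [26 54 53]
  10. access 53: HIT. Cache (LRU->MRU): [26 54 53]
  11. access 86: MISS, evict 26. Cache (LRU->MRU): [54 53 86]
  12. access 53: HIT. Cache (LRU->MRU): [54 86 53]
  13. access 53: HIT. Cache (LRU->MRU): [54 86 53]
  14. access 53: HIT. Cache (LRU->MRU): [54 86 53]
  15. access 95: MISS, evict 54. Cache (LRU->MRU): [86 53 95]
Total: 8 hits, 7 misses, 4 evictions

Answer: 4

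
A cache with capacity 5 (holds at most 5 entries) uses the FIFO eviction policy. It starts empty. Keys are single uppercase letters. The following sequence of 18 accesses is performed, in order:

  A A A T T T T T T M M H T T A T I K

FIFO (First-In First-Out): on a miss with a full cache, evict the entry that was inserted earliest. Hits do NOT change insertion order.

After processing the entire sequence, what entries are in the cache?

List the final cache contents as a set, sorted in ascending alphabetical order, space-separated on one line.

FIFO simulation (capacity=5):
  1. access A: MISS. Cache (old->new): [A]
  2. access A: HIT. Cache (old->new): [A]
  3. access A: HIT. Cache (old->new): [A]
  4. access T: MISS. Cache (old->new): [A T]
  5. access T: HIT. Cache (old->new): [A T]
  6. access T: HIT. Cache (old->new): [A T]
  7. access T: HIT. Cache (old->new): [A T]
  8. access T: HIT. Cache (old->new): [A T]
  9. access T: HIT. Cache (old->new): [A T]
  10. access M: MISS. Cache (old->new): [A T M]
  11. access M: HIT. Cache (old->new): [A T M]
  12. access H: MISS. Cache (old->new): [A T M H]
  13. access T: HIT. Cache (old->new): [A T M H]
  14. access T: HIT. Cache (old->new): [A T M H]
  15. access A: HIT. Cache (old->new): [A T M H]
  16. access T: HIT. Cache (old->new): [A T M H]
  17. access I: MISS. Cache (old->new): [A T M H I]
  18. access K: MISS, evict A. Cache (old->new): [T M H I K]
Total: 12 hits, 6 misses, 1 evictions

Answer: H I K M T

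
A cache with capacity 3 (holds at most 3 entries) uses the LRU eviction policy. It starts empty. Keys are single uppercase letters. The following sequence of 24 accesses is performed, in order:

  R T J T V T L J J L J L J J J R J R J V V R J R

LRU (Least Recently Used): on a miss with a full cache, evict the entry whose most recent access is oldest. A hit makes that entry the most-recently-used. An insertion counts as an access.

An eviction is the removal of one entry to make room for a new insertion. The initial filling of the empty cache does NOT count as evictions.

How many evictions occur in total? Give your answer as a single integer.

LRU simulation (capacity=3):
  1. access R: MISS. Cache (LRU->MRU): [R]
  2. access T: MISS. Cache (LRU->MRU): [R T]
  3. access J: MISS. Cache (LRU->MRU): [R T J]
  4. access T: HIT. Cache (LRU->MRU): [R J T]
  5. access V: MISS, evict R. Cache (LRU->MRU): [J T V]
  6. access T: HIT. Cache (LRU->MRU): [J V T]
  7. access L: MISS, evict J. Cache (LRU->MRU): [V T L]
  8. access J: MISS, evict V. Cache (LRU->MRU): [T L J]
  9. access J: HIT. Cache (LRU->MRU): [T L J]
  10. access L: HIT. Cache (LRU->MRU): [T J L]
  11. access J: HIT. Cache (LRU->MRU): [T L J]
  12. access L: HIT. Cache (LRU->MRU): [T J L]
  13. access J: HIT. Cache (LRU->MRU): [T L J]
  14. access J: HIT. Cache (LRU->MRU): [T L J]
  15. access J: HIT. Cache (LRU->MRU): [T L J]
  16. access R: MISS, evict T. Cache (LRU->MRU): [L J R]
  17. access J: HIT. Cache (LRU->MRU): [L R J]
  18. access R: HIT. Cache (LRU->MRU): [L J R]
  19. access J: HIT. Cache (LRU->MRU): [L R J]
  20. access V: MISS, evict L. Cache (LRU->MRU): [R J V]
  21. access V: HIT. Cache (LRU->MRU): [R J V]
  22. access R: HIT. Cache (LRU->MRU): [J V R]
  23. access J: HIT. Cache (LRU->MRU): [V R J]
  24. access R: HIT. Cache (LRU->MRU): [V J R]
Total: 16 hits, 8 misses, 5 evictions

Answer: 5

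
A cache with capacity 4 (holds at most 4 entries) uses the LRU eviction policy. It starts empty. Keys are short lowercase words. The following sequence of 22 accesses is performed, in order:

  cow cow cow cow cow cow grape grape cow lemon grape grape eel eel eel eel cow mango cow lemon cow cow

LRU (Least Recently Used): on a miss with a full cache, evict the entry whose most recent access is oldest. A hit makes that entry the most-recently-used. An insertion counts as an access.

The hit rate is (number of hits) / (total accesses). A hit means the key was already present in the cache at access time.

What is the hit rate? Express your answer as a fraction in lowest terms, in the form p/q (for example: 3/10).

Answer: 8/11

Derivation:
LRU simulation (capacity=4):
  1. access cow: MISS. Cache (LRU->MRU): [cow]
  2. access cow: HIT. Cache (LRU->MRU): [cow]
  3. access cow: HIT. Cache (LRU->MRU): [cow]
  4. access cow: HIT. Cache (LRU->MRU): [cow]
  5. access cow: HIT. Cache (LRU->MRU): [cow]
  6. access cow: HIT. Cache (LRU->MRU): [cow]
  7. access grape: MISS. Cache (LRU->MRU): [cow grape]
  8. access grape: HIT. Cache (LRU->MRU): [cow grape]
  9. access cow: HIT. Cache (LRU->MRU): [grape cow]
  10. access lemon: MISS. Cache (LRU->MRU): [grape cow lemon]
  11. access grape: HIT. Cache (LRU->MRU): [cow lemon grape]
  12. access grape: HIT. Cache (LRU->MRU): [cow lemon grape]
  13. access eel: MISS. Cache (LRU->MRU): [cow lemon grape eel]
  14. access eel: HIT. Cache (LRU->MRU): [cow lemon grape eel]
  15. access eel: HIT. Cache (LRU->MRU): [cow lemon grape eel]
  16. access eel: HIT. Cache (LRU->MRU): [cow lemon grape eel]
  17. access cow: HIT. Cache (LRU->MRU): [lemon grape eel cow]
  18. access mango: MISS, evict lemon. Cache (LRU->MRU): [grape eel cow mango]
  19. access cow: HIT. Cache (LRU->MRU): [grape eel mango cow]
  20. access lemon: MISS, evict grape. Cache (LRU->MRU): [eel mango cow lemon]
  21. access cow: HIT. Cache (LRU->MRU): [eel mango lemon cow]
  22. access cow: HIT. Cache (LRU->MRU): [eel mango lemon cow]
Total: 16 hits, 6 misses, 2 evictions

Hit rate = 16/22 = 8/11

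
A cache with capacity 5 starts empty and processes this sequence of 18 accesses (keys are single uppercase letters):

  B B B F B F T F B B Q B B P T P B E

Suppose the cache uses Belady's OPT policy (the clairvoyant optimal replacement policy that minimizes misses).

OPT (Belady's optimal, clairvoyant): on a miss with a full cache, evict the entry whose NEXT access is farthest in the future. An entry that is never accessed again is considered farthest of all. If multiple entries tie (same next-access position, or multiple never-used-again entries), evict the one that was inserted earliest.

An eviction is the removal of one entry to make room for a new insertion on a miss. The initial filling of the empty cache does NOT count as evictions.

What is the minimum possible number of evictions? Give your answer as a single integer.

OPT (Belady) simulation (capacity=5):
  1. access B: MISS. Cache: [B]
  2. access B: HIT. Next use of B: step 3. Cache: [B]
  3. access B: HIT. Next use of B: step 5. Cache: [B]
  4. access F: MISS. Cache: [B F]
  5. access B: HIT. Next use of B: step 9. Cache: [B F]
  6. access F: HIT. Next use of F: step 8. Cache: [B F]
  7. access T: MISS. Cache: [B F T]
  8. access F: HIT. Next use of F: never. Cache: [B F T]
  9. access B: HIT. Next use of B: step 10. Cache: [B F T]
  10. access B: HIT. Next use of B: step 12. Cache: [B F T]
  11. access Q: MISS. Cache: [B F T Q]
  12. access B: HIT. Next use of B: step 13. Cache: [B F T Q]
  13. access B: HIT. Next use of B: step 17. Cache: [B F T Q]
  14. access P: MISS. Cache: [B F T Q P]
  15. access T: HIT. Next use of T: never. Cache: [B F T Q P]
  16. access P: HIT. Next use of P: never. Cache: [B F T Q P]
  17. access B: HIT. Next use of B: never. Cache: [B F T Q P]
  18. access E: MISS, evict B (next use: never). Cache: [F T Q P E]
Total: 12 hits, 6 misses, 1 evictions

Answer: 1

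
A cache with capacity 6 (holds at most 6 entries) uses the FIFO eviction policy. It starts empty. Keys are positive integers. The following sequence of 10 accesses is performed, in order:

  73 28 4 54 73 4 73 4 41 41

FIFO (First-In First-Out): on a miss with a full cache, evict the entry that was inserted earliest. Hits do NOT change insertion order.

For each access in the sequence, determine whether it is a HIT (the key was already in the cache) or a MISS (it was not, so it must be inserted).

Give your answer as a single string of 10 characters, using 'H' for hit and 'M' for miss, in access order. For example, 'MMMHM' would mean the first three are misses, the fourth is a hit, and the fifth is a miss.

Answer: MMMMHHHHMH

Derivation:
FIFO simulation (capacity=6):
  1. access 73: MISS. Cache (old->new): [73]
  2. access 28: MISS. Cache (old->new): [73 28]
  3. access 4: MISS. Cache (old->new): [73 28 4]
  4. access 54: MISS. Cache (old->new): [73 28 4 54]
  5. access 73: HIT. Cache (old->new): [73 28 4 54]
  6. access 4: HIT. Cache (old->new): [73 28 4 54]
  7. access 73: HIT. Cache (old->new): [73 28 4 54]
  8. access 4: HIT. Cache (old->new): [73 28 4 54]
  9. access 41: MISS. Cache (old->new): [73 28 4 54 41]
  10. access 41: HIT. Cache (old->new): [73 28 4 54 41]
Total: 5 hits, 5 misses, 0 evictions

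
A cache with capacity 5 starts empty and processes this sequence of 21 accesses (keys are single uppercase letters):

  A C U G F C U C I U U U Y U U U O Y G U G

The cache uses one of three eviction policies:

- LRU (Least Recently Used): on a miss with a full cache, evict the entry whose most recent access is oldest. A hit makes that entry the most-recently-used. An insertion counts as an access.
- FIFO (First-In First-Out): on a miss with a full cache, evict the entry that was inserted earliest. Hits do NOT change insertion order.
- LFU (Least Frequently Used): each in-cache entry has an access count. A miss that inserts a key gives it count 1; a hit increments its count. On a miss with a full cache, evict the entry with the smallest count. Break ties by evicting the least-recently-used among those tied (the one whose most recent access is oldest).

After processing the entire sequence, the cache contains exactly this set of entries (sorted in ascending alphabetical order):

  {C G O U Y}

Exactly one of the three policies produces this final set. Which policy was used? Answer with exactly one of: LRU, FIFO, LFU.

Simulating under each policy and comparing final sets:
  LRU: final set = {G I O U Y} -> differs
  FIFO: final set = {G I O U Y} -> differs
  LFU: final set = {C G O U Y} -> MATCHES target
Only LFU produces the target set.

Answer: LFU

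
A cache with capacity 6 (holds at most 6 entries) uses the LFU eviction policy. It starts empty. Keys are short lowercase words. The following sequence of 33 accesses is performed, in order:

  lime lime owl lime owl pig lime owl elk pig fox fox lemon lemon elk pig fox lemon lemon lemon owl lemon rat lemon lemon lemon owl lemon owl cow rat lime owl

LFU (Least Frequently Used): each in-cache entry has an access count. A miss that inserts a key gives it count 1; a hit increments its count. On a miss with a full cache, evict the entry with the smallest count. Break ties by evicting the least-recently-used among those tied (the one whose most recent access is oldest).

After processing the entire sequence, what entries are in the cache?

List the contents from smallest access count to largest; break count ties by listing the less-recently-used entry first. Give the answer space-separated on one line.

Answer: rat pig fox lime owl lemon

Derivation:
LFU simulation (capacity=6):
  1. access lime: MISS. Cache: [lime(c=1)]
  2. access lime: HIT, count now 2. Cache: [lime(c=2)]
  3. access owl: MISS. Cache: [owl(c=1) lime(c=2)]
  4. access lime: HIT, count now 3. Cache: [owl(c=1) lime(c=3)]
  5. access owl: HIT, count now 2. Cache: [owl(c=2) lime(c=3)]
  6. access pig: MISS. Cache: [pig(c=1) owl(c=2) lime(c=3)]
  7. access lime: HIT, count now 4. Cache: [pig(c=1) owl(c=2) lime(c=4)]
  8. access owl: HIT, count now 3. Cache: [pig(c=1) owl(c=3) lime(c=4)]
  9. access elk: MISS. Cache: [pig(c=1) elk(c=1) owl(c=3) lime(c=4)]
  10. access pig: HIT, count now 2. Cache: [elk(c=1) pig(c=2) owl(c=3) lime(c=4)]
  11. access fox: MISS. Cache: [elk(c=1) fox(c=1) pig(c=2) owl(c=3) lime(c=4)]
  12. access fox: HIT, count now 2. Cache: [elk(c=1) pig(c=2) fox(c=2) owl(c=3) lime(c=4)]
  13. access lemon: MISS. Cache: [elk(c=1) lemon(c=1) pig(c=2) fox(c=2) owl(c=3) lime(c=4)]
  14. access lemon: HIT, count now 2. Cache: [elk(c=1) pig(c=2) fox(c=2) lemon(c=2) owl(c=3) lime(c=4)]
  15. access elk: HIT, count now 2. Cache: [pig(c=2) fox(c=2) lemon(c=2) elk(c=2) owl(c=3) lime(c=4)]
  16. access pig: HIT, count now 3. Cache: [fox(c=2) lemon(c=2) elk(c=2) owl(c=3) pig(c=3) lime(c=4)]
  17. access fox: HIT, count now 3. Cache: [lemon(c=2) elk(c=2) owl(c=3) pig(c=3) fox(c=3) lime(c=4)]
  18. access lemon: HIT, count now 3. Cache: [elk(c=2) owl(c=3) pig(c=3) fox(c=3) lemon(c=3) lime(c=4)]
  19. access lemon: HIT, count now 4. Cache: [elk(c=2) owl(c=3) pig(c=3) fox(c=3) lime(c=4) lemon(c=4)]
  20. access lemon: HIT, count now 5. Cache: [elk(c=2) owl(c=3) pig(c=3) fox(c=3) lime(c=4) lemon(c=5)]
  21. access owl: HIT, count now 4. Cache: [elk(c=2) pig(c=3) fox(c=3) lime(c=4) owl(c=4) lemon(c=5)]
  22. access lemon: HIT, count now 6. Cache: [elk(c=2) pig(c=3) fox(c=3) lime(c=4) owl(c=4) lemon(c=6)]
  23. access rat: MISS, evict elk(c=2). Cache: [rat(c=1) pig(c=3) fox(c=3) lime(c=4) owl(c=4) lemon(c=6)]
  24. access lemon: HIT, count now 7. Cache: [rat(c=1) pig(c=3) fox(c=3) lime(c=4) owl(c=4) lemon(c=7)]
  25. access lemon: HIT, count now 8. Cache: [rat(c=1) pig(c=3) fox(c=3) lime(c=4) owl(c=4) lemon(c=8)]
  26. access lemon: HIT, count now 9. Cache: [rat(c=1) pig(c=3) fox(c=3) lime(c=4) owl(c=4) lemon(c=9)]
  27. access owl: HIT, count now 5. Cache: [rat(c=1) pig(c=3) fox(c=3) lime(c=4) owl(c=5) lemon(c=9)]
  28. access lemon: HIT, count now 10. Cache: [rat(c=1) pig(c=3) fox(c=3) lime(c=4) owl(c=5) lemon(c=10)]
  29. access owl: HIT, count now 6. Cache: [rat(c=1) pig(c=3) fox(c=3) lime(c=4) owl(c=6) lemon(c=10)]
  30. access cow: MISS, evict rat(c=1). Cache: [cow(c=1) pig(c=3) fox(c=3) lime(c=4) owl(c=6) lemon(c=10)]
  31. access rat: MISS, evict cow(c=1). Cache: [rat(c=1) pig(c=3) fox(c=3) lime(c=4) owl(c=6) lemon(c=10)]
  32. access lime: HIT, count now 5. Cache: [rat(c=1) pig(c=3) fox(c=3) lime(c=5) owl(c=6) lemon(c=10)]
  33. access owl: HIT, count now 7. Cache: [rat(c=1) pig(c=3) fox(c=3) lime(c=5) owl(c=7) lemon(c=10)]
Total: 24 hits, 9 misses, 3 evictions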